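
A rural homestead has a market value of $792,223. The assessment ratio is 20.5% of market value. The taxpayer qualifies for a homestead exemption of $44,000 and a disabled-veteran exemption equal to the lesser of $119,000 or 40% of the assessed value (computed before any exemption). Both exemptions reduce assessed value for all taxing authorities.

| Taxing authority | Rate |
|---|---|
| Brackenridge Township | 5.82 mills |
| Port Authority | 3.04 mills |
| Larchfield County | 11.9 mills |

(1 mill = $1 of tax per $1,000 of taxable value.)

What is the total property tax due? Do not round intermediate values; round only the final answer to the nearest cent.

$1,109.49

Assessed value = $792,223 × 0.205 = $162,405.715
Disabled-veteran exemption = min($119,000, 40% × $162,405.715) = min($119,000, $64,962.286) = $64,962.286 (percentage binds)
Taxable value = $162,405.715 − $44,000 − $64,962.286 = $53,443.429
Brackenridge Township: $53,443.429 × 0.00582 = $311.04075678
Port Authority: $53,443.429 × 0.00304 = $162.46802416
Larchfield County: $53,443.429 × 0.0119 = $635.9768051
Total = $1,109.48558604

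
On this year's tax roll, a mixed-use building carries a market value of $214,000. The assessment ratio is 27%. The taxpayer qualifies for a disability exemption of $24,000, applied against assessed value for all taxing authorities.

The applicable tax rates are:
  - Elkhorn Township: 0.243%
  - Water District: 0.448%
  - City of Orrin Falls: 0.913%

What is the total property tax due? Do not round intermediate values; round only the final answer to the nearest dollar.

$542

Assessed value = $214,000 × 0.27 = $57,780
Taxable value = $57,780 − $24,000 = $33,780
Elkhorn Township: $33,780 × 0.00243 = $82.0854
Water District: $33,780 × 0.00448 = $151.3344
City of Orrin Falls: $33,780 × 0.00913 = $308.4114
Total = $82.0854 + $151.3344 + $308.4114 = $541.8312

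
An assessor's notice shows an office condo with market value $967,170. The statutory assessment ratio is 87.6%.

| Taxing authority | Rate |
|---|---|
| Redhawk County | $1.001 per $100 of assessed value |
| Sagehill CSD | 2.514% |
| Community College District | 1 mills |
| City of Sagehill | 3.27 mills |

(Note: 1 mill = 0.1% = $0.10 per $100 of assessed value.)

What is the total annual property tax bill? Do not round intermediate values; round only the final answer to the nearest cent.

$33,398.24

Assessed value = $967,170 × 0.876 = $847,240.92
Redhawk County: $847,240.92 × 0.01001 = $8,480.8816092
Sagehill CSD: $847,240.92 × 0.02514 = $21,299.6367288
Community College District: $847,240.92 × 0.001 = $847.24092
City of Sagehill: $847,240.92 × 0.00327 = $2,770.4778084
Total = $33,398.2370664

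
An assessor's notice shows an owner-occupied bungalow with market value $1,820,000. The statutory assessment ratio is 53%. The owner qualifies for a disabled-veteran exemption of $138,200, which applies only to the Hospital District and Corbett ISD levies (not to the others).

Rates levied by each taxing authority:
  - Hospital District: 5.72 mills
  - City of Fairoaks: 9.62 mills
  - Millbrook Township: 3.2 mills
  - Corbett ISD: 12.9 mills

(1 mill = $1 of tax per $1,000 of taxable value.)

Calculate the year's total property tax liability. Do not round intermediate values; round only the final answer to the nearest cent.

$27,753.74

Assessed value = $1,820,000 × 0.53 = $964,600
Hospital District: ($964,600 − $138,200) × 0.00572 = $826,400 × 0.00572 = $4,727.008
City of Fairoaks: $964,600 × 0.00962 = $9,279.452
Millbrook Township: $964,600 × 0.0032 = $3,086.72
Corbett ISD: ($964,600 − $138,200) × 0.0129 = $826,400 × 0.0129 = $10,660.56
Total = $27,753.74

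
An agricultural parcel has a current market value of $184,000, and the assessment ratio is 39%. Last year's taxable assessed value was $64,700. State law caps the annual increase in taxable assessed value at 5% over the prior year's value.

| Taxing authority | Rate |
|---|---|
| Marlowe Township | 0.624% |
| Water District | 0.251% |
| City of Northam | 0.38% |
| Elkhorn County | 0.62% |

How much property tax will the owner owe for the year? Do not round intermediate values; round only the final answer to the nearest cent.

Uncapped assessed value = $184,000 × 0.39 = $71,760
Cap limit = $64,700 × 1.05 = $67,935
Taxable assessed value = min($71,760, $67,935) = $67,935 (cap binds)
Marlowe Township: $67,935 × 0.00624 = $423.9144
Water District: $67,935 × 0.00251 = $170.51685
City of Northam: $67,935 × 0.0038 = $258.153
Elkhorn County: $67,935 × 0.0062 = $421.197
Total = $1,273.78125

$1,273.78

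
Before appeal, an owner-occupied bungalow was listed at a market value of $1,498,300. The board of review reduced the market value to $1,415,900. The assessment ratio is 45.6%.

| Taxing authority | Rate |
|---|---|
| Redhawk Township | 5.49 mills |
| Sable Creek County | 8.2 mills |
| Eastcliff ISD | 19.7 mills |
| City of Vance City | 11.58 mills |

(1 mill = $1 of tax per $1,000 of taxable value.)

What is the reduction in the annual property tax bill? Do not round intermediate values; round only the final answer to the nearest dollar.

$1,690

Old assessed value = $1,498,300 × 0.456 = $683,224.8
New assessed value = $1,415,900 × 0.456 = $645,650.4
Combined rate = 0.00549 + 0.0082 + 0.0197 + 0.01158 = 0.04497
Old tax = $683,224.8 × 0.04497 = $30,724.619256
New tax = $645,650.4 × 0.04497 = $29,034.898488
Reduction = $30,724.619256 − $29,034.898488 = $1,689.720768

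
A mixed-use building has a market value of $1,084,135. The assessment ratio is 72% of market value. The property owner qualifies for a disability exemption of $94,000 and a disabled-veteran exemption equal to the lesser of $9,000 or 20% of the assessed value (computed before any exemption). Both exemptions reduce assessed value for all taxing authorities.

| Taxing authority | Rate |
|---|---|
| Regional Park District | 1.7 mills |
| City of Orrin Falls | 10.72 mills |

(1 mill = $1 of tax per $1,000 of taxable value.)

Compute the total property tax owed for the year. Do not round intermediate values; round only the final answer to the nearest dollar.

$8,416

Assessed value = $1,084,135 × 0.72 = $780,577.2
Disabled-veteran exemption = min($9,000, 20% × $780,577.2) = min($9,000, $156,115.44) = $9,000 (dollar cap binds)
Taxable value = $780,577.2 − $94,000 − $9,000 = $677,577.2
Regional Park District: $677,577.2 × 0.0017 = $1,151.88124
City of Orrin Falls: $677,577.2 × 0.01072 = $7,263.627584
Total = $8,415.508824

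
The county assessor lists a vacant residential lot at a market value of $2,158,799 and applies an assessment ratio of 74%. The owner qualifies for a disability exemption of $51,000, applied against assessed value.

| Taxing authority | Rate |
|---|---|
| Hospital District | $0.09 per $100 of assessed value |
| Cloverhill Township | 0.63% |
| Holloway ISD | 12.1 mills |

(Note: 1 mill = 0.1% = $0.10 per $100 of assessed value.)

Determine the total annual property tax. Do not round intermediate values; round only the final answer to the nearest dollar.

Assessed value = $2,158,799 × 0.74 = $1,597,511.26
Taxable value = $1,597,511.26 − $51,000 = $1,546,511.26
Hospital District: $1,546,511.26 × 0.0009 = $1,391.860134
Cloverhill Township: $1,546,511.26 × 0.0063 = $9,743.020938
Holloway ISD: $1,546,511.26 × 0.0121 = $18,712.786246
Total = $29,847.667318

$29,848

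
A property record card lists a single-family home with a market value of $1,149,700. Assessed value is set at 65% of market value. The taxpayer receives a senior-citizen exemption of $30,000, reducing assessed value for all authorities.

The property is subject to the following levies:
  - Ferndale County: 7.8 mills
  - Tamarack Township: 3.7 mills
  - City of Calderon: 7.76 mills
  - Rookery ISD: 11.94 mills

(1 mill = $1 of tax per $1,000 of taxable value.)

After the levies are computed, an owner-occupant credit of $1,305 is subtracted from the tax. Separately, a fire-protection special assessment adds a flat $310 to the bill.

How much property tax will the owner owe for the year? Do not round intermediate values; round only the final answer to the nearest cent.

$21,384.92

Assessed value = $1,149,700 × 0.65 = $747,305
Taxable value = $747,305 − $30,000 = $717,305
Ferndale County: $717,305 × 0.0078 = $5,594.979
Tamarack Township: $717,305 × 0.0037 = $2,654.0285
City of Calderon: $717,305 × 0.00776 = $5,566.2868
Rookery ISD: $717,305 × 0.01194 = $8,564.6217
Levies subtotal = $22,379.916
After credit = $22,379.916 − $1,305 = $21,074.916
Total = $21,074.916 + $310 = $21,384.916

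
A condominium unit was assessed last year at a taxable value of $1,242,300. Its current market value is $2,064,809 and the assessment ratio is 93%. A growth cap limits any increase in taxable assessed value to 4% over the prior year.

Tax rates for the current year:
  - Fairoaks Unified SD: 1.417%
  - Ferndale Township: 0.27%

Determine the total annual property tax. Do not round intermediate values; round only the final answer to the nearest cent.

Uncapped assessed value = $2,064,809 × 0.93 = $1,920,272.37
Cap limit = $1,242,300 × 1.04 = $1,291,992
Taxable assessed value = min($1,920,272.37, $1,291,992) = $1,291,992 (cap binds)
Fairoaks Unified SD: $1,291,992 × 0.01417 = $18,307.52664
Ferndale Township: $1,291,992 × 0.0027 = $3,488.3784
Total = $21,795.90504

$21,795.91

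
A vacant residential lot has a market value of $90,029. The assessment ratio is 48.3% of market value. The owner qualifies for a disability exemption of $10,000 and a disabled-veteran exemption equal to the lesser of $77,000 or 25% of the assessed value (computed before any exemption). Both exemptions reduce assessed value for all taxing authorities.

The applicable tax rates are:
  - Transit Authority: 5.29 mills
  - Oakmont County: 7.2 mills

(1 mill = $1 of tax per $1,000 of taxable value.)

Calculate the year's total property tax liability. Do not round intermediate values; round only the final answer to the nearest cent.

Assessed value = $90,029 × 0.483 = $43,484.007
Disabled-veteran exemption = min($77,000, 25% × $43,484.007) = min($77,000, $10,871.00175) = $10,871.00175 (percentage binds)
Taxable value = $43,484.007 − $10,000 − $10,871.00175 = $22,613.00525
Transit Authority: $22,613.00525 × 0.00529 = $119.6227977725
Oakmont County: $22,613.00525 × 0.0072 = $162.8136378
Total = $282.4364355725

$282.44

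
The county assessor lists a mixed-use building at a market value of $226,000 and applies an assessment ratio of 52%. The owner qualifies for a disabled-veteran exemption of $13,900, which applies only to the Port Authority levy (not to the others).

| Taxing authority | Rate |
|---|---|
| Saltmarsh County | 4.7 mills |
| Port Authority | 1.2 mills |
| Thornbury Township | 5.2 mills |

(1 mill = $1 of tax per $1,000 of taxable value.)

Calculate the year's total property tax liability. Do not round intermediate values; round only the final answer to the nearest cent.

$1,287.79

Assessed value = $226,000 × 0.52 = $117,520
Saltmarsh County: $117,520 × 0.0047 = $552.344
Port Authority: ($117,520 − $13,900) × 0.0012 = $103,620 × 0.0012 = $124.344
Thornbury Township: $117,520 × 0.0052 = $611.104
Total = $1,287.792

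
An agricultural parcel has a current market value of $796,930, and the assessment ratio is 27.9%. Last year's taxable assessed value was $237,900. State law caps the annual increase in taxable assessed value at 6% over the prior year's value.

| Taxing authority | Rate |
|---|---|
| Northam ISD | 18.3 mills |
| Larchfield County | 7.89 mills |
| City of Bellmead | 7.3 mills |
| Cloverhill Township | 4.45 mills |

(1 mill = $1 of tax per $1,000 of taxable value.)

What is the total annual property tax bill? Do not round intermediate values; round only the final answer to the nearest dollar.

Uncapped assessed value = $796,930 × 0.279 = $222,343.47
Cap limit = $237,900 × 1.06 = $252,174
Taxable assessed value = min($222,343.47, $252,174) = $222,343.47 (cap does not bind)
Northam ISD: $222,343.47 × 0.0183 = $4,068.885501
Larchfield County: $222,343.47 × 0.00789 = $1,754.2899783
City of Bellmead: $222,343.47 × 0.0073 = $1,623.107331
Cloverhill Township: $222,343.47 × 0.00445 = $989.4284415
Total = $8,435.7112518

$8,436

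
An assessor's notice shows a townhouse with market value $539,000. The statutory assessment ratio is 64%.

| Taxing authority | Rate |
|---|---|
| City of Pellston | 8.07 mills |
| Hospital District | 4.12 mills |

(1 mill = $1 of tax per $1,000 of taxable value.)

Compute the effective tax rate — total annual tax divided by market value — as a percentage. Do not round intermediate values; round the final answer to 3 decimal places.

Assessed value = $539,000 × 0.64 = $344,960
City of Pellston: $344,960 × 0.00807 = $2,783.8272
Hospital District: $344,960 × 0.00412 = $1,421.2352
Total tax = $4,205.0624
Effective rate = $4,205.0624 ÷ $539,000 = 0.780% of market value

0.780%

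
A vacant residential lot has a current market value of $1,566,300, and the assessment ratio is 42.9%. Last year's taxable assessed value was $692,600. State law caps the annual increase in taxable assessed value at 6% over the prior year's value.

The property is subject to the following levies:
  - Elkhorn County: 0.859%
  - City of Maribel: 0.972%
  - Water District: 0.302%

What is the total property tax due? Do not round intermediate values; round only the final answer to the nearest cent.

$14,332.54

Uncapped assessed value = $1,566,300 × 0.429 = $671,942.7
Cap limit = $692,600 × 1.06 = $734,156
Taxable assessed value = min($671,942.7, $734,156) = $671,942.7 (cap does not bind)
Elkhorn County: $671,942.7 × 0.00859 = $5,771.987793
City of Maribel: $671,942.7 × 0.00972 = $6,531.283044
Water District: $671,942.7 × 0.00302 = $2,029.266954
Total = $14,332.537791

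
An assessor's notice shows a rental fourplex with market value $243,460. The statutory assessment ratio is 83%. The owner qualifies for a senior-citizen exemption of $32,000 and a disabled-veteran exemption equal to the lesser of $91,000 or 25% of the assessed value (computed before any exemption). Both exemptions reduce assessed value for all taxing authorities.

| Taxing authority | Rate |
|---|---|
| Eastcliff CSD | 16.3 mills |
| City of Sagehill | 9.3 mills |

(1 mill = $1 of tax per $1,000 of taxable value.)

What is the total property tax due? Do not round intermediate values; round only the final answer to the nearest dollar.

$3,061

Assessed value = $243,460 × 0.83 = $202,071.8
Disabled-veteran exemption = min($91,000, 25% × $202,071.8) = min($91,000, $50,517.95) = $50,517.95 (percentage binds)
Taxable value = $202,071.8 − $32,000 − $50,517.95 = $119,553.85
Eastcliff CSD: $119,553.85 × 0.0163 = $1,948.727755
City of Sagehill: $119,553.85 × 0.0093 = $1,111.850805
Total = $3,060.57856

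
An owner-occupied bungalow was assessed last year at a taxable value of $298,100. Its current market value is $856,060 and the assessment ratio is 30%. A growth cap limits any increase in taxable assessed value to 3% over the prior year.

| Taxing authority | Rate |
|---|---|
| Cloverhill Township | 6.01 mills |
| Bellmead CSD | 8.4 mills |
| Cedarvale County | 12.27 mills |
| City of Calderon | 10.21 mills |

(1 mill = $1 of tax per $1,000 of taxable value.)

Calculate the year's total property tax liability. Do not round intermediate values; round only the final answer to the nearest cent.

Uncapped assessed value = $856,060 × 0.3 = $256,818
Cap limit = $298,100 × 1.03 = $307,043
Taxable assessed value = min($256,818, $307,043) = $256,818 (cap does not bind)
Cloverhill Township: $256,818 × 0.00601 = $1,543.47618
Bellmead CSD: $256,818 × 0.0084 = $2,157.2712
Cedarvale County: $256,818 × 0.01227 = $3,151.15686
City of Calderon: $256,818 × 0.01021 = $2,622.11178
Total = $9,474.01602

$9,474.02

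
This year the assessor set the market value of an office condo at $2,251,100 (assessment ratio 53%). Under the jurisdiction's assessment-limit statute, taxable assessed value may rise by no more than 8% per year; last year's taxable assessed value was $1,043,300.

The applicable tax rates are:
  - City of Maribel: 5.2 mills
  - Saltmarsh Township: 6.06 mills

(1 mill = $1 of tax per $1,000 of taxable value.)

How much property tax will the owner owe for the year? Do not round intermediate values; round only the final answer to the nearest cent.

$12,687.36

Uncapped assessed value = $2,251,100 × 0.53 = $1,193,083
Cap limit = $1,043,300 × 1.08 = $1,126,764
Taxable assessed value = min($1,193,083, $1,126,764) = $1,126,764 (cap binds)
City of Maribel: $1,126,764 × 0.0052 = $5,859.1728
Saltmarsh Township: $1,126,764 × 0.00606 = $6,828.18984
Total = $12,687.36264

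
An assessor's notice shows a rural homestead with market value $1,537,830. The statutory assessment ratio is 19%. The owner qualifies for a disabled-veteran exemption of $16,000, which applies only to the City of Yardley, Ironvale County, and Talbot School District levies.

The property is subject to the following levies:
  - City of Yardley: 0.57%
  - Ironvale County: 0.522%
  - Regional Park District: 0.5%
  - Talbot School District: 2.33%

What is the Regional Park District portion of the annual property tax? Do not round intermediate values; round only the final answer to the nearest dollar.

Assessed value = $1,537,830 × 0.19 = $292,187.7
Regional Park District taxable value = $292,187.7 (exemption does not apply)
Regional Park District levy = $292,187.7 × 0.005 = $1,460.9385

$1,461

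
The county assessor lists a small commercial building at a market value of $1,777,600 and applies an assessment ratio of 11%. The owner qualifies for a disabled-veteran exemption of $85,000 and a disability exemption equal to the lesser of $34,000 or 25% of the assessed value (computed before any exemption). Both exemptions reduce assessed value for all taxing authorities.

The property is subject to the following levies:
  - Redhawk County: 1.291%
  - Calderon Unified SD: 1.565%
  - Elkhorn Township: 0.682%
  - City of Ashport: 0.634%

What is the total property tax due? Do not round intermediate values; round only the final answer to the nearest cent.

Assessed value = $1,777,600 × 0.11 = $195,536
Disability exemption = min($34,000, 25% × $195,536) = min($34,000, $48,884) = $34,000 (dollar cap binds)
Taxable value = $195,536 − $85,000 − $34,000 = $76,536
Redhawk County: $76,536 × 0.01291 = $988.07976
Calderon Unified SD: $76,536 × 0.01565 = $1,197.7884
Elkhorn Township: $76,536 × 0.00682 = $521.97552
City of Ashport: $76,536 × 0.00634 = $485.23824
Total = $3,193.08192

$3,193.08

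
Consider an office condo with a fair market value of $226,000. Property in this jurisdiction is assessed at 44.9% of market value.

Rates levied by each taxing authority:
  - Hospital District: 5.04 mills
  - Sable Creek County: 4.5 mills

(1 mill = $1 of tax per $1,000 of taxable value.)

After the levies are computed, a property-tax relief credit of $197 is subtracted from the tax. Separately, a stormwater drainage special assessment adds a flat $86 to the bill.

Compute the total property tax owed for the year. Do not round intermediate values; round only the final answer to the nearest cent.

$857.06

Assessed value = $226,000 × 0.449 = $101,474
Hospital District: $101,474 × 0.00504 = $511.42896
Sable Creek County: $101,474 × 0.0045 = $456.633
Levies subtotal = $968.06196
After credit = $968.06196 − $197 = $771.06196
Total = $771.06196 + $86 = $857.06196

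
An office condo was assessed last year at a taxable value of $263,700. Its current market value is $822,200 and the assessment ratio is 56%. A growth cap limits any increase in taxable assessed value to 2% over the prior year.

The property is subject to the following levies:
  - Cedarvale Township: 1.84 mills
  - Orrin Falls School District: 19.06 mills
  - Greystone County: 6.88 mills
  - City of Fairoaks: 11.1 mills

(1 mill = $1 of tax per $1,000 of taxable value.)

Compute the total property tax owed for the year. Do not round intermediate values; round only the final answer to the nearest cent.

Uncapped assessed value = $822,200 × 0.56 = $460,432
Cap limit = $263,700 × 1.02 = $268,974
Taxable assessed value = min($460,432, $268,974) = $268,974 (cap binds)
Cedarvale Township: $268,974 × 0.00184 = $494.91216
Orrin Falls School District: $268,974 × 0.01906 = $5,126.64444
Greystone County: $268,974 × 0.00688 = $1,850.54112
City of Fairoaks: $268,974 × 0.0111 = $2,985.6114
Total = $10,457.70912

$10,457.71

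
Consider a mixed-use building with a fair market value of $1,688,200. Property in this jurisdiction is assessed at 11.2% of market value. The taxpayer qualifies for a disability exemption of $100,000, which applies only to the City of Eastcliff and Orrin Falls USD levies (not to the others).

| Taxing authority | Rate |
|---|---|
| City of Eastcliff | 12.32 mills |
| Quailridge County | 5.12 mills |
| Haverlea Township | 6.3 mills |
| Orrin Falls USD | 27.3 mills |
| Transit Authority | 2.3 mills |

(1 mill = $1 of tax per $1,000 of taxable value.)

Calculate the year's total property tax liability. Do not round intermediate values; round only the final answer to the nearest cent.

$6,123.44

Assessed value = $1,688,200 × 0.112 = $189,078.4
City of Eastcliff: ($189,078.4 − $100,000) × 0.01232 = $89,078.4 × 0.01232 = $1,097.445888
Quailridge County: $189,078.4 × 0.00512 = $968.081408
Haverlea Township: $189,078.4 × 0.0063 = $1,191.19392
Orrin Falls USD: ($189,078.4 − $100,000) × 0.0273 = $89,078.4 × 0.0273 = $2,431.84032
Transit Authority: $189,078.4 × 0.0023 = $434.88032
Total = $6,123.441856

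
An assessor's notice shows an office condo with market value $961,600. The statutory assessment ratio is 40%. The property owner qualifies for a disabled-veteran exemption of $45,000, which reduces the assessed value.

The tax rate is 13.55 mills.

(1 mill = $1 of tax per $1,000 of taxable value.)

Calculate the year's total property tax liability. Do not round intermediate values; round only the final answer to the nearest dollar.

Assessed value = $961,600 × 0.4 = $384,640
Taxable value = $384,640 − $45,000 = $339,640
Tax = $339,640 × 0.01355 = $4,602.122

$4,602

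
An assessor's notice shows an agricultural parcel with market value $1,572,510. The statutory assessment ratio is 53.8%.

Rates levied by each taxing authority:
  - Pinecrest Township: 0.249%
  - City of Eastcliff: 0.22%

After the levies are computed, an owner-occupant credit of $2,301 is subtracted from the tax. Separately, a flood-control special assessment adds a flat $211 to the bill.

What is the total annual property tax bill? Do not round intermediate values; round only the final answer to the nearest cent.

$1,877.79

Assessed value = $1,572,510 × 0.538 = $846,010.38
Pinecrest Township: $846,010.38 × 0.00249 = $2,106.5658462
City of Eastcliff: $846,010.38 × 0.0022 = $1,861.222836
Levies subtotal = $3,967.7886822
After credit = $3,967.7886822 − $2,301 = $1,666.7886822
Total = $1,666.7886822 + $211 = $1,877.7886822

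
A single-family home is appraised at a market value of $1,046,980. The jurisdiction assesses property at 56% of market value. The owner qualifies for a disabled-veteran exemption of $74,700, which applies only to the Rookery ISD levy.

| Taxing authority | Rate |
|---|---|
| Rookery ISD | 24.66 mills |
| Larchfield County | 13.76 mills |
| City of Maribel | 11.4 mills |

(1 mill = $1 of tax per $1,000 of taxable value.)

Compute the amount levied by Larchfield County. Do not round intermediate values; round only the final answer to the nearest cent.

$8,067.61

Assessed value = $1,046,980 × 0.56 = $586,308.8
Larchfield County taxable value = $586,308.8 (exemption does not apply)
Larchfield County levy = $586,308.8 × 0.01376 = $8,067.609088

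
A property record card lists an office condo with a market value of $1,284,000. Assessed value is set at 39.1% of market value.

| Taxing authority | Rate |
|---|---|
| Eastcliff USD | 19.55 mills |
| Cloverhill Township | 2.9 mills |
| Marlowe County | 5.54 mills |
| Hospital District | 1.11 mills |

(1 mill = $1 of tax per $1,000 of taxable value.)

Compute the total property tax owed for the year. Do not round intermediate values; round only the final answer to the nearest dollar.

$14,609

Assessed value = $1,284,000 × 0.391 = $502,044
Eastcliff USD: $502,044 × 0.01955 = $9,814.9602
Cloverhill Township: $502,044 × 0.0029 = $1,455.9276
Marlowe County: $502,044 × 0.00554 = $2,781.32376
Hospital District: $502,044 × 0.00111 = $557.26884
Total = $9,814.9602 + $1,455.9276 + $2,781.32376 + $557.26884 = $14,609.4804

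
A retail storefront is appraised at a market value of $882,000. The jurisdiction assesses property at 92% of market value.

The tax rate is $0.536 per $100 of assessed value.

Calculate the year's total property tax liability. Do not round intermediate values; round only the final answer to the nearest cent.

$4,349.32

Assessed value = $882,000 × 0.92 = $811,440
Tax = $811,440 × 0.00536 = $4,349.3184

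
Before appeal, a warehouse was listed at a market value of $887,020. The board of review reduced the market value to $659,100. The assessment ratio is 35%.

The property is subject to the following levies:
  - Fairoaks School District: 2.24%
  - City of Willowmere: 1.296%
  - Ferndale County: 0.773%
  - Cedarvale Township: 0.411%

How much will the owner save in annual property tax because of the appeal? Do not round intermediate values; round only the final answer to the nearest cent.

$3,765.24

Old assessed value = $887,020 × 0.35 = $310,457
New assessed value = $659,100 × 0.35 = $230,685
Combined rate = 0.0224 + 0.01296 + 0.00773 + 0.00411 = 0.0472
Old tax = $310,457 × 0.0472 = $14,653.5704
New tax = $230,685 × 0.0472 = $10,888.332
Reduction = $14,653.5704 − $10,888.332 = $3,765.2384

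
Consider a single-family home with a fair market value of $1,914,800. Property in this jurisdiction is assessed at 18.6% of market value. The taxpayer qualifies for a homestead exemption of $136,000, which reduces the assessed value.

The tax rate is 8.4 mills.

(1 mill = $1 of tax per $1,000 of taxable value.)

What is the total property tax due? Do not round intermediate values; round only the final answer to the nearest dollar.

Assessed value = $1,914,800 × 0.186 = $356,152.8
Taxable value = $356,152.8 − $136,000 = $220,152.8
Tax = $220,152.8 × 0.0084 = $1,849.28352

$1,849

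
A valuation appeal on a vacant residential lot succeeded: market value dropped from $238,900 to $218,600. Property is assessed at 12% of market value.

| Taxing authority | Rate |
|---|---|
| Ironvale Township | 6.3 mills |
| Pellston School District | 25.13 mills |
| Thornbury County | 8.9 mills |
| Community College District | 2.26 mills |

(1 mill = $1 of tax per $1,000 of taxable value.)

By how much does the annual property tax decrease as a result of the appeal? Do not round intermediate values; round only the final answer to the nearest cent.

Old assessed value = $238,900 × 0.12 = $28,668
New assessed value = $218,600 × 0.12 = $26,232
Combined rate = 0.0063 + 0.02513 + 0.0089 + 0.00226 = 0.04259
Old tax = $28,668 × 0.04259 = $1,220.97012
New tax = $26,232 × 0.04259 = $1,117.22088
Reduction = $1,220.97012 − $1,117.22088 = $103.74924

$103.75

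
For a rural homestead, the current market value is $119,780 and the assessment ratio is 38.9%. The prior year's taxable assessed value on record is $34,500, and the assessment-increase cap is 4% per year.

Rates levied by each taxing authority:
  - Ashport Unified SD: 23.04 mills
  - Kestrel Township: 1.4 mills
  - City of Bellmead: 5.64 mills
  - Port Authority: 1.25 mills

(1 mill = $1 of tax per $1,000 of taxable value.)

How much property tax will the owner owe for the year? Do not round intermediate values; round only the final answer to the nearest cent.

Uncapped assessed value = $119,780 × 0.389 = $46,594.42
Cap limit = $34,500 × 1.04 = $35,880
Taxable assessed value = min($46,594.42, $35,880) = $35,880 (cap binds)
Ashport Unified SD: $35,880 × 0.02304 = $826.6752
Kestrel Township: $35,880 × 0.0014 = $50.232
City of Bellmead: $35,880 × 0.00564 = $202.3632
Port Authority: $35,880 × 0.00125 = $44.85
Total = $1,124.1204

$1,124.12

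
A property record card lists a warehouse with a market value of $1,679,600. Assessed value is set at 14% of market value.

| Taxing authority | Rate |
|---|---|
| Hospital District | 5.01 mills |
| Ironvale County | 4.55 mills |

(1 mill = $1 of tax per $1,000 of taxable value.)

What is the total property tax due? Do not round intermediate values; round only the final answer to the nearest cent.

Assessed value = $1,679,600 × 0.14 = $235,144
Hospital District: $235,144 × 0.00501 = $1,178.07144
Ironvale County: $235,144 × 0.00455 = $1,069.9052
Total = $1,178.07144 + $1,069.9052 = $2,247.97664

$2,247.98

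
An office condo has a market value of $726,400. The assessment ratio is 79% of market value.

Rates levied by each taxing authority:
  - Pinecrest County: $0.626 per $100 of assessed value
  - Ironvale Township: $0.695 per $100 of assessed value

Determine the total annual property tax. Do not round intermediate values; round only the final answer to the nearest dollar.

$7,581

Assessed value = $726,400 × 0.79 = $573,856
Pinecrest County: $573,856 × 0.00626 = $3,592.33856
Ironvale Township: $573,856 × 0.00695 = $3,988.2992
Total = $3,592.33856 + $3,988.2992 = $7,580.63776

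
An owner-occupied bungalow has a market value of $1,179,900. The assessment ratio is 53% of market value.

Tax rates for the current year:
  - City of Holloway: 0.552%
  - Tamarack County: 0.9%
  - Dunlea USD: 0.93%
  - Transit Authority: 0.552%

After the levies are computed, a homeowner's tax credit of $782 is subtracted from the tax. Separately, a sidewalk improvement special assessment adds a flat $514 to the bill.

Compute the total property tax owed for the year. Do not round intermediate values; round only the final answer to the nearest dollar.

Assessed value = $1,179,900 × 0.53 = $625,347
City of Holloway: $625,347 × 0.00552 = $3,451.91544
Tamarack County: $625,347 × 0.009 = $5,628.123
Dunlea USD: $625,347 × 0.0093 = $5,815.7271
Transit Authority: $625,347 × 0.00552 = $3,451.91544
Levies subtotal = $18,347.68098
After credit = $18,347.68098 − $782 = $17,565.68098
Total = $17,565.68098 + $514 = $18,079.68098

$18,080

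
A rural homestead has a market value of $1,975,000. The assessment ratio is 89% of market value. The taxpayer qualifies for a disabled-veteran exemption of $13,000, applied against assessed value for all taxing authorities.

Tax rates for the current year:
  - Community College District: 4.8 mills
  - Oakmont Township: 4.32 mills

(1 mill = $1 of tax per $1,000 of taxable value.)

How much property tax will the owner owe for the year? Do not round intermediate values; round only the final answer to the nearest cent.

$15,912.12

Assessed value = $1,975,000 × 0.89 = $1,757,750
Taxable value = $1,757,750 − $13,000 = $1,744,750
Community College District: $1,744,750 × 0.0048 = $8,374.8
Oakmont Township: $1,744,750 × 0.00432 = $7,537.32
Total = $8,374.8 + $7,537.32 = $15,912.12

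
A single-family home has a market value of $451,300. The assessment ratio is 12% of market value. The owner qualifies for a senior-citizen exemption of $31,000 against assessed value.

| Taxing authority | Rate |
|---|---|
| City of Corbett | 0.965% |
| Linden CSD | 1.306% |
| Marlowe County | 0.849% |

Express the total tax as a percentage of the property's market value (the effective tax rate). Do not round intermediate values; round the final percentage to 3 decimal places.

0.160%

Assessed value = $451,300 × 0.12 = $54,156
Taxable value = $54,156 − $31,000 = $23,156
City of Corbett: $23,156 × 0.00965 = $223.4554
Linden CSD: $23,156 × 0.01306 = $302.41736
Marlowe County: $23,156 × 0.00849 = $196.59444
Total tax = $722.4672
Effective rate = $722.4672 ÷ $451,300 = 0.160% of market value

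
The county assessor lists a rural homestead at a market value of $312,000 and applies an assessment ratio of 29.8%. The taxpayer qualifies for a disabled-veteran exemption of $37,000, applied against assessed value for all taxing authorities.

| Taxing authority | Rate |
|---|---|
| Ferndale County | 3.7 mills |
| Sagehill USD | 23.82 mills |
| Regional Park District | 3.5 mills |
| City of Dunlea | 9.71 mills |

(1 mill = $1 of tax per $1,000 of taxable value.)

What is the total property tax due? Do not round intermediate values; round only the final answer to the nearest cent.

$2,279.90

Assessed value = $312,000 × 0.298 = $92,976
Taxable value = $92,976 − $37,000 = $55,976
Ferndale County: $55,976 × 0.0037 = $207.1112
Sagehill USD: $55,976 × 0.02382 = $1,333.34832
Regional Park District: $55,976 × 0.0035 = $195.916
City of Dunlea: $55,976 × 0.00971 = $543.52696
Total = $207.1112 + $1,333.34832 + $195.916 + $543.52696 = $2,279.90248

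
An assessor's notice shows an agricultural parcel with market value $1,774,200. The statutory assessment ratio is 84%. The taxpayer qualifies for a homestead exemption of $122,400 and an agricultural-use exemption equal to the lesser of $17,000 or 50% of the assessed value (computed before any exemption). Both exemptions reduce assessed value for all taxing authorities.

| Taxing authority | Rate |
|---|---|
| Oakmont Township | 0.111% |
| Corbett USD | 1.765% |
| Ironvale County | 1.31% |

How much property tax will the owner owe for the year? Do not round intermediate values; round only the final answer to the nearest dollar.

$43,041

Assessed value = $1,774,200 × 0.84 = $1,490,328
Agricultural-use exemption = min($17,000, 50% × $1,490,328) = min($17,000, $745,164) = $17,000 (dollar cap binds)
Taxable value = $1,490,328 − $122,400 − $17,000 = $1,350,928
Oakmont Township: $1,350,928 × 0.00111 = $1,499.53008
Corbett USD: $1,350,928 × 0.01765 = $23,843.8792
Ironvale County: $1,350,928 × 0.0131 = $17,697.1568
Total = $43,040.56608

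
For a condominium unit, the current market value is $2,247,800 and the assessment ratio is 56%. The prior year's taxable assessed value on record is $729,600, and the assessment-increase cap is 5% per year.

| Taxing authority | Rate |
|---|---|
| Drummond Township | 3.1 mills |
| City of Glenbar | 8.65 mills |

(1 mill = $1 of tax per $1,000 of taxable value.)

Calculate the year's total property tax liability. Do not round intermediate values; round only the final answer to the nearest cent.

$9,001.44

Uncapped assessed value = $2,247,800 × 0.56 = $1,258,768
Cap limit = $729,600 × 1.05 = $766,080
Taxable assessed value = min($1,258,768, $766,080) = $766,080 (cap binds)
Drummond Township: $766,080 × 0.0031 = $2,374.848
City of Glenbar: $766,080 × 0.00865 = $6,626.592
Total = $9,001.44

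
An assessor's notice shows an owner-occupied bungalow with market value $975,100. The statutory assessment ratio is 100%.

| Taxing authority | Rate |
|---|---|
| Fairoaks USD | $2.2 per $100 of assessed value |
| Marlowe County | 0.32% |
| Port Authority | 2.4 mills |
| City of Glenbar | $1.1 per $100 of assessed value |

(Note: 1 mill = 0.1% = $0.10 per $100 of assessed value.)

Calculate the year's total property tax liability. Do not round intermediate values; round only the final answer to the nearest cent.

Assessed value = $975,100 × 1 = $975,100
Fairoaks USD: $975,100 × 0.022 = $21,452.2
Marlowe County: $975,100 × 0.0032 = $3,120.32
Port Authority: $975,100 × 0.0024 = $2,340.24
City of Glenbar: $975,100 × 0.011 = $10,726.1
Total = $37,638.86

$37,638.86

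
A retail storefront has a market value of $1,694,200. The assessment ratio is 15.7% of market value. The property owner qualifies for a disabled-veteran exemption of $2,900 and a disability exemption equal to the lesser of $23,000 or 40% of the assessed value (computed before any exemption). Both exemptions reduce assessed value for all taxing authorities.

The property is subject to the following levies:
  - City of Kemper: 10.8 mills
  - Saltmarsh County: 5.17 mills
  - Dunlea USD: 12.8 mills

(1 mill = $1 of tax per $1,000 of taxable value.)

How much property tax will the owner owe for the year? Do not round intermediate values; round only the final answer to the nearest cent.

$6,907.37

Assessed value = $1,694,200 × 0.157 = $265,989.4
Disability exemption = min($23,000, 40% × $265,989.4) = min($23,000, $106,395.76) = $23,000 (dollar cap binds)
Taxable value = $265,989.4 − $2,900 − $23,000 = $240,089.4
City of Kemper: $240,089.4 × 0.0108 = $2,592.96552
Saltmarsh County: $240,089.4 × 0.00517 = $1,241.262198
Dunlea USD: $240,089.4 × 0.0128 = $3,073.14432
Total = $6,907.372038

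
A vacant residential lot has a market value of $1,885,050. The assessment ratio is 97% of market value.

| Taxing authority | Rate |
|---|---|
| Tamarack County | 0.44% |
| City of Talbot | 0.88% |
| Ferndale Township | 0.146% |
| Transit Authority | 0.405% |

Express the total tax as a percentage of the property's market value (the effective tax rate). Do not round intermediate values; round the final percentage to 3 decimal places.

1.815%

Assessed value = $1,885,050 × 0.97 = $1,828,498.5
Tamarack County: $1,828,498.5 × 0.0044 = $8,045.3934
City of Talbot: $1,828,498.5 × 0.0088 = $16,090.7868
Ferndale Township: $1,828,498.5 × 0.00146 = $2,669.60781
Transit Authority: $1,828,498.5 × 0.00405 = $7,405.418925
Total tax = $34,211.206935
Effective rate = $34,211.206935 ÷ $1,885,050 = 1.815% of market value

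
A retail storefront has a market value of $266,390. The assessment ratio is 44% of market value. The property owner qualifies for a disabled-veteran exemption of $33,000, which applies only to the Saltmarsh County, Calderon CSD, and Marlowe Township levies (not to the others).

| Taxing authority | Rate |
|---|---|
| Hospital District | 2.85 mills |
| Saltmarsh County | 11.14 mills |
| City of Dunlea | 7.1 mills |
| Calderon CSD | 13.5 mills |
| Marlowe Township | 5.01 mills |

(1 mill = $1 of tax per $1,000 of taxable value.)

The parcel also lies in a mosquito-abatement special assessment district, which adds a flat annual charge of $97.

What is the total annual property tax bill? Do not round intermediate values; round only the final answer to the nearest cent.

Assessed value = $266,390 × 0.44 = $117,211.6
Hospital District: $117,211.6 × 0.00285 = $334.05306
Saltmarsh County: ($117,211.6 − $33,000) × 0.01114 = $84,211.6 × 0.01114 = $938.117224
City of Dunlea: $117,211.6 × 0.0071 = $832.20236
Calderon CSD: ($117,211.6 − $33,000) × 0.0135 = $84,211.6 × 0.0135 = $1,136.8566
Marlowe Township: ($117,211.6 − $33,000) × 0.00501 = $84,211.6 × 0.00501 = $421.900116
Levies subtotal = $3,663.12936
Total = $3,663.12936 + $97 = $3,760.12936

$3,760.13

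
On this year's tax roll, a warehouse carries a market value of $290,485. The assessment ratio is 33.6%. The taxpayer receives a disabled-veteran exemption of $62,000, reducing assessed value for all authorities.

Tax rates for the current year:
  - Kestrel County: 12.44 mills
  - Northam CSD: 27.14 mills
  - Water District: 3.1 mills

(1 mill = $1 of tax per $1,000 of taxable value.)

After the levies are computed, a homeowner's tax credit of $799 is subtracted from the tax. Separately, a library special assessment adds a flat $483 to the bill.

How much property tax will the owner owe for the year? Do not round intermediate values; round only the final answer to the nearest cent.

Assessed value = $290,485 × 0.336 = $97,602.96
Taxable value = $97,602.96 − $62,000 = $35,602.96
Kestrel County: $35,602.96 × 0.01244 = $442.9008224
Northam CSD: $35,602.96 × 0.02714 = $966.2643344
Water District: $35,602.96 × 0.0031 = $110.369176
Levies subtotal = $1,519.5343328
After credit = $1,519.5343328 − $799 = $720.5343328
Total = $720.5343328 + $483 = $1,203.5343328

$1,203.53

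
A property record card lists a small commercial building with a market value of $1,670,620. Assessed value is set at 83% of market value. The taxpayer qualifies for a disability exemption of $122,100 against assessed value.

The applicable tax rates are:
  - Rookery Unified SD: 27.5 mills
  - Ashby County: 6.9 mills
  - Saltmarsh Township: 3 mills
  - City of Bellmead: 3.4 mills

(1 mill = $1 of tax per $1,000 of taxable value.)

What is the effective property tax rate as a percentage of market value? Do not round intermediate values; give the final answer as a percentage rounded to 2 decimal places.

3.09%

Assessed value = $1,670,620 × 0.83 = $1,386,614.6
Taxable value = $1,386,614.6 − $122,100 = $1,264,514.6
Rookery Unified SD: $1,264,514.6 × 0.0275 = $34,774.1515
Ashby County: $1,264,514.6 × 0.0069 = $8,725.15074
Saltmarsh Township: $1,264,514.6 × 0.003 = $3,793.5438
City of Bellmead: $1,264,514.6 × 0.0034 = $4,299.34964
Total tax = $51,592.19568
Effective rate = $51,592.19568 ÷ $1,670,620 = 3.09% of market value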